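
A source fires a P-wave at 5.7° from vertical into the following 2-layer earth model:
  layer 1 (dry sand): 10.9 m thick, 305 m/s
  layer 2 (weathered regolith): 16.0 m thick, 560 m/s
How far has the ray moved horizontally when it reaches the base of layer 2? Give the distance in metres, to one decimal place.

4.1 m

Ray parameter p = sin 5.7° / 305 m/s = 3.2564e-04 s/m.
Layer 1: θ = 5.70°; offset = 10.9·tan 5.70° = 1.088 m.
Layer 2: sin θ = p·560 = 0.1824 → θ = 10.51°; offset = 16.0·tan 10.51° = 2.967 m.
Σ offsets = 4.055 m.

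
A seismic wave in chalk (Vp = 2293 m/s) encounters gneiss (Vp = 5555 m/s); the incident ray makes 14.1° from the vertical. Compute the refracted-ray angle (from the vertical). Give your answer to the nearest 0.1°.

36.2°

Snell's law: sin θ₂ = (V₂/V₁)·sin θ₁ = (5555/2293)·sin 14.1° = 0.5902.
θ₂ = sin⁻¹(0.5902) = 36.17° (from vertical).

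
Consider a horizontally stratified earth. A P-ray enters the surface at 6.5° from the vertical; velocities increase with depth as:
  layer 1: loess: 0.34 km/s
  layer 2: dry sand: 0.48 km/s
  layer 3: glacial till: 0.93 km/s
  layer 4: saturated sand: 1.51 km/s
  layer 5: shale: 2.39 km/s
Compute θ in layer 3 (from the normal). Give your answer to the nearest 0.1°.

18.0°

Snell's law across each interface conserves sin θ / V, so sin θ_3 = V_3·sin θ₁/V₁.
sin θ_3 = 0.93 × sin 6.5° / 0.34 = 0.3096.
θ_3 = 18.04° from the vertical.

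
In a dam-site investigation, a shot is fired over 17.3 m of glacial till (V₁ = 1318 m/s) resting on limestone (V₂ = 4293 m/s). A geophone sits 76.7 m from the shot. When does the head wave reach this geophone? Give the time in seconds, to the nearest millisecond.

t = x/V₂ + 2h·√(V₂²−V₁²)/(V₁V₂).
√(V₂²−V₁²) = √(4293²−1318²) = 4085.7 m/s; delay term = 2·17.3·4085.7/(1318·4293) = 0.02498 s.
t = 76.7/4293 + 0.02498 = 0.04285 s.

0.043 s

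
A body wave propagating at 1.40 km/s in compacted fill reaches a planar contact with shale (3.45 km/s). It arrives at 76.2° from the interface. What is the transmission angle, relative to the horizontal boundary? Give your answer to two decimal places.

54.00°

Convert to the normal: θ₁ = 90° − 76.2° = 13.8°.
sin θ₁/V₁ = sin θ₂/V₂ ⇒ sin θ₂ = 3.45·sin 13.8°/1.40 = 3.45·0.2385/1.40 = 0.5878.
θ₂ = arcsin 0.5878 = 36.00° from the normal.
From the interface: 90° − 36.00° = 54.00°.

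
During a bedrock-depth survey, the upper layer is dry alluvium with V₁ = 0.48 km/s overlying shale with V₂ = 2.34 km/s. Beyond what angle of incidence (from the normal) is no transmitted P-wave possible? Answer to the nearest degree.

12°

At critical incidence the refracted ray runs along the interface (θ₂ = 90°), so sin θ_c = V₁/V₂.
θ_c = arcsin(0.48/2.34) = arcsin 0.2051 = 11.84°.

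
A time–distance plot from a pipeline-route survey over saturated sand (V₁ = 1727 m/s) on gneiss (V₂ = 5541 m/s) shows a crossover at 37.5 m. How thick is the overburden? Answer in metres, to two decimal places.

13.58 m

h = (x_cross/2)·√((V₂−V₁)/(V₂+V₁)).
(V₂−V₁)/(V₂+V₁) = (5541−1727)/(5541+1727) = 0.5248; √ = 0.7244.
h = (37.5/2)·0.7244 = 13.58 m.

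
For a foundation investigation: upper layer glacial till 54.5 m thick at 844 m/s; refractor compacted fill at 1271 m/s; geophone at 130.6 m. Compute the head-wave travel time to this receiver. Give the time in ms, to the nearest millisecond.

199 ms

t = x/V₂ + 2h·√(V₂²−V₁²)/(V₁V₂).
√(V₂²−V₁²) = √(1271²−844²) = 950.3 m/s; delay term = 2·54.5·950.3/(844·1271) = 0.09656 s.
t = 130.6/1271 + 0.09656 = 0.19932 s.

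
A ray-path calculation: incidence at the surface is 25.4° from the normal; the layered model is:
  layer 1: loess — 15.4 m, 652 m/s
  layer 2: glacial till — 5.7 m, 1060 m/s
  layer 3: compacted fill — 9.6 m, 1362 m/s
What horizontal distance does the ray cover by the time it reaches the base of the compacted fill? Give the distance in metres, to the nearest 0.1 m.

Ray parameter p = sin 25.4° / 652 m/s = 6.5788e-04 s/m.
Layer 1: θ = 25.40°; offset = 15.4·tan 25.40° = 7.312 m.
Layer 2: sin θ = p·1060 = 0.6973 → θ = 44.21°; offset = 5.7·tan 44.21° = 5.546 m.
Layer 3: sin θ = p·1362 = 0.8960 → θ = 63.64°; offset = 9.6·tan 63.64° = 19.374 m.
Summing the layer offsets gives 32.232 m.

32.2 m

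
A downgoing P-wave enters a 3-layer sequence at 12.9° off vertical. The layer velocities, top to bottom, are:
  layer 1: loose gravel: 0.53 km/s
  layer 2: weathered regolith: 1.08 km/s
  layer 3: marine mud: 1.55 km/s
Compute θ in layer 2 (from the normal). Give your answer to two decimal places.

Ray parameter p = sin 12.9° / 0.53 = 4.2123e-01 s/km.
sin θ_2 = p·V_2 = 4.2123e-01 × 1.08 = 0.4549.
θ_2 = arcsin 0.4549 = 27.06°.

27.06°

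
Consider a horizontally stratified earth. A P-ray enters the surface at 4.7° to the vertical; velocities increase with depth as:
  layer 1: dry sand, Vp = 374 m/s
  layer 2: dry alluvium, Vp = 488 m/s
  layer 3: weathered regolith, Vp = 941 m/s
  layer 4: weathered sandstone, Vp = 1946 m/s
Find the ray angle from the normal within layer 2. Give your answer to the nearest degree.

6°

Ray parameter p = sin 4.7° / 374 = 2.1909e-04 s/m.
sin θ_2 = p·V_2 = 2.1909e-04 × 488 = 0.1069.
θ_2 = arcsin 0.1069 = 6.14°.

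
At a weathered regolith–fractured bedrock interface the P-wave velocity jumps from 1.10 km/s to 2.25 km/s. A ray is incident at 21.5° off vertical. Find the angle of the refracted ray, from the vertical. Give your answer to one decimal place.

48.6°

Snell's law: sin θ₂ = (V₂/V₁)·sin θ₁ = (2.25/1.10)·sin 21.5° = 0.7497.
θ₂ = arcsin 0.7497 = 48.56° from the normal.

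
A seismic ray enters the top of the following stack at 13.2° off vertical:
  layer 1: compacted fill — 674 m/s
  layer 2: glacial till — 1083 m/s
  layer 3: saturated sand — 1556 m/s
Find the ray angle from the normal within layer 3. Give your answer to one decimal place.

31.8°

Ray parameter p = sin 13.2° / 674 = 3.3880e-04 s/m.
sin θ_3 = p·V_3 = 3.3880e-04 × 1556 = 0.5272.
θ_3 = 31.81° from the vertical.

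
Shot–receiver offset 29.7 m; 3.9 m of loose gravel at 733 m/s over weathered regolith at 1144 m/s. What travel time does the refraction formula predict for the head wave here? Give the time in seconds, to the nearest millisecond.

t = x/V₂ + 2h·√(V₂²−V₁²)/(V₁V₂).
√(V₂²−V₁²) = √(1144²−733²) = 878.3 m/s; delay term = 2·3.9·878.3/(733·1144) = 0.00817 s.
t = 29.7/1144 + 0.00817 = 0.03413 s.

0.034 s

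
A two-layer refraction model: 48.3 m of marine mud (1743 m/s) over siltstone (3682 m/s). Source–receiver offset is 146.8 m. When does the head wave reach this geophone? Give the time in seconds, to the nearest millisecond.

θ_c = arcsin(V₁/V₂) = arcsin(1743/3682) = 28.25°, cos θ_c = 0.8809.
Intercept time tᵢ = 2h cos θ_c / V₁ = 2·48.3·0.8809/1743 = 0.04882 s.
t = x/V₂ + tᵢ = 146.8/3682 + 0.04882 = 0.08869 s.

0.089 s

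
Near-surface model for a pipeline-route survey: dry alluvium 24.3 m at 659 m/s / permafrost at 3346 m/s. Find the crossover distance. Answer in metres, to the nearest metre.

59 m

θ_c = arcsin(659/3346) = 11.36°, so cos θ_c = 0.9804 and tᵢ = 2h cos θ_c/V₁ = 0.0723 s.
At crossover x/V₁ = x/V₂ + tᵢ ⇒ x = tᵢ/(1/V₁ − 1/V₂) = 0.07230/(1.5175e-03 − 2.9886e-04) = 59.33 m.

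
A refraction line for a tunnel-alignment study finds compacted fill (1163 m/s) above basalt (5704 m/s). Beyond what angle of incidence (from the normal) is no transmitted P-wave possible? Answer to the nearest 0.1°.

Critical incidence: sin θ_c = V₁/V₂ = 1163/5704 = 0.2039.
θ_c = arcsin 0.2039 = 11.76°.

11.8°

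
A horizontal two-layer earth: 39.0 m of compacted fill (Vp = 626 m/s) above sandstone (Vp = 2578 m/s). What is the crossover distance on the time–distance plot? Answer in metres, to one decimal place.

99.9 m

θ_c = arcsin(626/2578) = 14.05°, so cos θ_c = 0.9701 and tᵢ = 2h cos θ_c/V₁ = 0.1209 s.
At crossover x/V₁ = x/V₂ + tᵢ ⇒ x = tᵢ/(1/V₁ − 1/V₂) = 0.12087/(1.5974e-03 − 3.8790e-04) = 99.93 m.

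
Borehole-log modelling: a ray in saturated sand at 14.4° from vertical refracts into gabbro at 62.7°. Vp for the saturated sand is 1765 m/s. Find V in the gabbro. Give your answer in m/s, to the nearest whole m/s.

Snell's law: sin 14.4°/V₁ = sin 62.7°/V₂.
V₂ = V₁·sin 62.7°/sin 14.4° = 1765 × 3.5732 = 6306.69 m/s.

6307 m/s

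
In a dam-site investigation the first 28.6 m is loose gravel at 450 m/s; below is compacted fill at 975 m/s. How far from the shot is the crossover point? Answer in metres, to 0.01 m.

94.24 m

x_cross = 2h·√((V₂+V₁)/(V₂−V₁)).
(V₂+V₁)/(V₂−V₁) = (975+450)/(975−450) = 2.7143; √ = 1.6475.
x_cross = 2·28.6·1.6475 = 94.24 m.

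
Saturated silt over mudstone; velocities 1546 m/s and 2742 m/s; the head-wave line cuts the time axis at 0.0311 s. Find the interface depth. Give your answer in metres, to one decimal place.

θ_c = arcsin(1546/2742) = 34.32°; cos θ_c = 0.8259.
tᵢ = 2h cos θ_c/V₁ ⇒ h = tᵢ·V₁/(2 cos θ_c) = 0.0311·1546/(2·0.8259) = 29.11 m.

29.1 m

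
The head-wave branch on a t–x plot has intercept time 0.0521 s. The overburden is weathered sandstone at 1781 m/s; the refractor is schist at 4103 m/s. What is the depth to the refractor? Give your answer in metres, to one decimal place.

51.5 m

h = tᵢ·V₁·V₂ / (2·√(V₂²−V₁²)).
√(V₂²−V₁²) = √(4103² − 1781²) = 3696.3 m/s.
h = 0.0521 s × 1781 × 4103 / (2 × 3696.3) = 51.50 m.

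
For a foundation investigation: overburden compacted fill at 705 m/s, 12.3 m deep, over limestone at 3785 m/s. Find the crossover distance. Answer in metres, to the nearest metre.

x_cross = 2h·√((V₂+V₁)/(V₂−V₁)).
(V₂+V₁)/(V₂−V₁) = (3785+705)/(3785−705) = 1.4578; √ = 1.2074.
x_cross = 2·12.3·1.2074 = 29.70 m.

30 m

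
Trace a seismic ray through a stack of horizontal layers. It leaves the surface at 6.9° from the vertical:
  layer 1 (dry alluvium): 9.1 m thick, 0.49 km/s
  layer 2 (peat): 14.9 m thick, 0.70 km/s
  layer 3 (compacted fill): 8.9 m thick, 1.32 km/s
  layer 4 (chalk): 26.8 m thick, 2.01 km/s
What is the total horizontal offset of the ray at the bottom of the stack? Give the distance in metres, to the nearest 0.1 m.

p = sin θ₁/V₁ = sin 6.9°/0.49 = 2.4518e-01 s/km is conserved through the stack.
Layer 1: θ = 6.90°; offset = 9.1·tan 6.90° = 1.101 m.
Layer 2: sin θ = p·0.70 = 0.1716 → θ = 9.88°; offset = 14.9·tan 9.88° = 2.596 m.
Layer 3: sin θ = p·1.32 = 0.3236 → θ = 18.88°; offset = 8.9·tan 18.88° = 3.044 m.
Layer 4: sin θ = p·2.01 = 0.4928 → θ = 29.53°; offset = 26.8·tan 29.53° = 15.178 m.
Summing the layer offsets gives 21.919 m.

21.9 m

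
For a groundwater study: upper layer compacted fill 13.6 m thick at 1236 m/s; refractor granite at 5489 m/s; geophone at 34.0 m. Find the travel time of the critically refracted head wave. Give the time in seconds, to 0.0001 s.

0.0276 s

t = x/V₂ + 2h·√(V₂²−V₁²)/(V₁V₂).
√(V₂²−V₁²) = √(5489²−1236²) = 5348.0 m/s; delay term = 2·13.6·5348.0/(1236·5489) = 0.02144 s.
t = 34.0/5489 + 0.02144 = 0.02764 s.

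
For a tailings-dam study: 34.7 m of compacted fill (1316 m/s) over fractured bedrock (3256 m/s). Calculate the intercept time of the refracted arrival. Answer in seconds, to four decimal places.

0.0482 s

θ_c = arcsin(V₁/V₂) = arcsin(1316/3256) = 23.84°; cos θ_c = 0.9147.
tᵢ = 2h·cos θ_c / V₁ = 2·34.7·0.9147 / 1316 = 0.04824 s.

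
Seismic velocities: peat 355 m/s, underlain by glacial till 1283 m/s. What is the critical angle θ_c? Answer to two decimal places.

Critical incidence: sin θ_c = V₁/V₂ = 355/1283 = 0.2767.
θ_c = arcsin 0.2767 = 16.06°.

16.06°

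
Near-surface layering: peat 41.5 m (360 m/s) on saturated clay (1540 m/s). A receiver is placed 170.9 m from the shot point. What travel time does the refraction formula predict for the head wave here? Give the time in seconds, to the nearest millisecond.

t = x/V₂ + 2h·√(V₂²−V₁²)/(V₁V₂).
√(V₂²−V₁²) = √(1540²−360²) = 1497.3 m/s; delay term = 2·41.5·1497.3/(360·1540) = 0.22417 s.
t = 170.9/1540 + 0.22417 = 0.33514 s.

0.335 s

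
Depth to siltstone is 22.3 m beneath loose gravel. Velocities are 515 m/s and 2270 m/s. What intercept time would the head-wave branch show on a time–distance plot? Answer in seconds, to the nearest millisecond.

0.084 s

tᵢ = 2h·√(V₂²−V₁²)/(V₁V₂).
√(V₂²−V₁²) = √(2270²−515²) = 2210.8 m/s.
tᵢ = 2·22.3·2210.8/(515·2270) = 0.08434 s.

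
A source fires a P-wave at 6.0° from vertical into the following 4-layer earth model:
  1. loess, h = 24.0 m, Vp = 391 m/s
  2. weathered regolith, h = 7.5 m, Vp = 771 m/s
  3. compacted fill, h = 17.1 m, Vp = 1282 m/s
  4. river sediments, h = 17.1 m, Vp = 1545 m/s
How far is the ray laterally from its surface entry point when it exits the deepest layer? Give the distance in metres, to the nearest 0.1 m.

18.1 m

Apply Snell's law at each interface; in layer i the horizontal offset is hᵢ·tan θᵢ.
Layer 1: θ = 6.00°; offset = 24.0·tan 6.00° = 2.523 m.
Layer 2: sin θ = 771·sin 6.0°/391 = 0.2061, θ = 11.89°; offset = 7.5·tan 11.89° = 1.580 m.
Layer 3: sin θ = 1282·sin 6.0°/391 = 0.3427, θ = 20.04°; offset = 17.1·tan 20.04° = 6.238 m.
Layer 4: sin θ = 1545·sin 6.0°/391 = 0.4130, θ = 24.40°; offset = 17.1·tan 24.40° = 7.755 m.
Total horizontal offset = 18.096 m.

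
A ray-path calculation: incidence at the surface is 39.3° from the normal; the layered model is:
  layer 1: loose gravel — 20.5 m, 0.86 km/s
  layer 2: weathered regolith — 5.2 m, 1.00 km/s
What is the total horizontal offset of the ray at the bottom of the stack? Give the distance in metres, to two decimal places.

Apply Snell's law at each interface; in layer i the horizontal offset is hᵢ·tan θᵢ.
Layer 1: θ = 39.30°; offset = 20.5·tan 39.30° = 16.7791 m.
Layer 2: sin θ = 1.00·sin 39.3°/0.86 = 0.7365, θ = 47.43°; offset = 5.2·tan 47.43° = 5.6615 m.
Total horizontal offset = 22.4406 m.

22.44 m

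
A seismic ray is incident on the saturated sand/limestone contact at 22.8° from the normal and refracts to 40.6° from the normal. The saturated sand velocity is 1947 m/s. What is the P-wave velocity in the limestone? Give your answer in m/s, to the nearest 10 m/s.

3270 m/s

Snell's law: sin 22.8°/V₁ = sin 40.6°/V₂.
V₂ = V₁·sin 40.6°/sin 22.8° = 1947 × 1.6793 = 3269.69 m/s.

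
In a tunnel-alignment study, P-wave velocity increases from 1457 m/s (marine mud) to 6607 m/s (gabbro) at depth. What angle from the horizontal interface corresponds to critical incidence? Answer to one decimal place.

77.3°

At critical incidence the refracted ray runs along the interface (θ₂ = 90°), so sin θ_c = V₁/V₂.
θ_c = arcsin(1457/6607) = arcsin 0.2205 = 12.74°.
Measured from the interface: 90° − 12.74° = 77.26°.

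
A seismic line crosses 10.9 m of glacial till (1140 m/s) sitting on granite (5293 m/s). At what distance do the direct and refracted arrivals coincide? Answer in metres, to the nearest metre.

θ_c = arcsin(1140/5293) = 12.44°, so cos θ_c = 0.9765 and tᵢ = 2h cos θ_c/V₁ = 0.0187 s.
At crossover x/V₁ = x/V₂ + tᵢ ⇒ x = tᵢ/(1/V₁ − 1/V₂) = 0.01867/(8.7719e-04 − 1.8893e-04) = 27.13 m.

27 m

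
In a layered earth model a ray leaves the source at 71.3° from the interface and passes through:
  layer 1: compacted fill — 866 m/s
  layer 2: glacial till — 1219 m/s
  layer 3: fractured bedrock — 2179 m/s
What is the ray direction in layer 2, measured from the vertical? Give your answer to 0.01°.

26.83°

From the normal: θ₁ = 90° − 71.3° = 18.7°.
Ray parameter p = sin 18.7° / 866 = 3.7022e-04 s/m.
sin θ_2 = p·V_2 = 3.7022e-04 × 1219 = 0.4513.
θ_2 = 26.83° from the vertical.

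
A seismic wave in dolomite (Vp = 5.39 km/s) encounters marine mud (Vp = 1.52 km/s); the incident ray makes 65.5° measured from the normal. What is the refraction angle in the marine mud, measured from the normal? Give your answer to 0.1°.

sin θ₁/V₁ = sin θ₂/V₂ ⇒ sin θ₂ = 1.52·sin 65.5°/5.39 = 1.52·0.9100/5.39 = 0.2566.
θ₂ = arcsin 0.2566 = 14.87° from the normal.

14.9°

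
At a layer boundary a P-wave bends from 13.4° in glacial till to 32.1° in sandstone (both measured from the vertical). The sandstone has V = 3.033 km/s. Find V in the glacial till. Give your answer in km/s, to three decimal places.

sin 13.4° = 0.2317; sin 32.1° = 0.5314.
V₁ = V₂·(sin θ₁/sin θ₂) = 3.033·(0.2317/0.5314) = 1.323 km/s.

1.323 km/s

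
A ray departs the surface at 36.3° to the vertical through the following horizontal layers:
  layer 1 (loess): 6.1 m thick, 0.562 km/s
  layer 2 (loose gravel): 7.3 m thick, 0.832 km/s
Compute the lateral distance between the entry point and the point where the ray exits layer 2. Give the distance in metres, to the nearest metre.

18 m

Apply Snell's law at each interface; in layer i the horizontal offset is hᵢ·tan θᵢ.
Layer 1: θ = 36.30°; offset = 6.1·tan 36.30° = 4.481 m.
Layer 2: sin θ = 0.832·sin 36.3°/0.562 = 0.8764, θ = 61.21°; offset = 7.3·tan 61.21° = 13.287 m.
Total horizontal offset = 17.768 m.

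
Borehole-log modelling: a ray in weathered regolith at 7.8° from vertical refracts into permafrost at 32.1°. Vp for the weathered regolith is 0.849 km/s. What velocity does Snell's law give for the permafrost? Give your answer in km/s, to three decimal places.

sin 7.8° = 0.1357; sin 32.1° = 0.5314.
V₂ = V₁·(sin θ₂/sin θ₁) = 0.849·(0.5314/0.1357) = 3.324 km/s.

3.324 km/s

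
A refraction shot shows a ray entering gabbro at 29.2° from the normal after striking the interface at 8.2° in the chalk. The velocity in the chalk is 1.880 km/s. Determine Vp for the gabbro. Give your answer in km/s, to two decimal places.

6.43 km/s

sin 8.2° = 0.1426; sin 29.2° = 0.4879.
V₂ = V₁·(sin θ₂/sin θ₁) = 1.880·(0.4879/0.1426) = 6.43 km/s.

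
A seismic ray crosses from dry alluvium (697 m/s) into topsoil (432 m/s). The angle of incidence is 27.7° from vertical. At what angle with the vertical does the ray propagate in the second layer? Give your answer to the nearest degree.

sin θ₁/V₁ = sin θ₂/V₂ ⇒ sin θ₂ = 432·sin 27.7°/697 = 432·0.4648/697 = 0.2881.
θ₂ = arcsin 0.2881 = 16.74° from the normal.

17°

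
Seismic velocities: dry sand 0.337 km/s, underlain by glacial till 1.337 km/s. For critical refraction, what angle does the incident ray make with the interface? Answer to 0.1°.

At critical incidence the refracted ray runs along the interface (θ₂ = 90°), so sin θ_c = V₁/V₂.
θ_c = arcsin(0.337/1.337) = arcsin 0.2521 = 14.60°.
Measured from the interface: 90° − 14.60° = 75.40°.

75.4°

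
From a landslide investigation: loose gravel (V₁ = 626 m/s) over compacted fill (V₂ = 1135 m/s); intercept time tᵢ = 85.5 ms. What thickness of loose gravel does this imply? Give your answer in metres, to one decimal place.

32.1 m

h = tᵢ·V₁·V₂ / (2·√(V₂²−V₁²)).
√(V₂²−V₁²) = √(1135² − 626²) = 946.8 m/s.
h = 0.0855 s × 626 × 1135 / (2 × 946.8) = 32.08 m.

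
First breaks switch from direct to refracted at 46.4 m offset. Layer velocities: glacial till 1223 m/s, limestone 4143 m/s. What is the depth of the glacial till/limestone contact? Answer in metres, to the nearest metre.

17 m

x_cross = 2h·√((V₂+V₁)/(V₂−V₁)) → h = x_cross / (2·√((V₂+V₁)/(V₂−V₁))).
√((V₂+V₁)/(V₂−V₁)) = √((4143+1223)/(4143−1223)) = 1.3556.
h = 46.4 / (2·1.3556) = 17.11 m.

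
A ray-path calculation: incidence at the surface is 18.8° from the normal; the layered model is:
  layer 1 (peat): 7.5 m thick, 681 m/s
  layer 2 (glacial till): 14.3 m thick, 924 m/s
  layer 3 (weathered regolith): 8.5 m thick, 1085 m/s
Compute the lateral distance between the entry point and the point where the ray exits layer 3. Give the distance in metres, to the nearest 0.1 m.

Apply Snell's law at each interface; in layer i the horizontal offset is hᵢ·tan θᵢ.
Layer 1: θ = 18.80°; offset = 7.5·tan 18.80° = 2.553 m.
Layer 2: sin θ = 924·sin 18.8°/681 = 0.4373, θ = 25.93°; offset = 14.3·tan 25.93° = 6.953 m.
Layer 3: sin θ = 1085·sin 18.8°/681 = 0.5134, θ = 30.89°; offset = 8.5·tan 30.89° = 5.086 m.
Σ offsets = 14.592 m.

14.6 m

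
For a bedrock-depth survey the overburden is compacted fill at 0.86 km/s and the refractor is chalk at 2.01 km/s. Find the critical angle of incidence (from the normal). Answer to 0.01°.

At critical incidence the refracted ray runs along the interface (θ₂ = 90°), so sin θ_c = V₁/V₂.
θ_c = arcsin(0.86/2.01) = arcsin 0.4279 = 25.33°.

25.33°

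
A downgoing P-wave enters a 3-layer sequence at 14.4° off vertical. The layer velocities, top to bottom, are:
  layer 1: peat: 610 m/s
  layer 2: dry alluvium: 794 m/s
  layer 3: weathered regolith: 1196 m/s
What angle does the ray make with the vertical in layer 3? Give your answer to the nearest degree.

29°

Snell's law across each interface conserves sin θ / V, so sin θ_3 = V_3·sin θ₁/V₁.
sin θ_3 = 1196 × sin 14.4° / 610 = 0.4876.
θ_3 = arcsin 0.4876 = 29.18°.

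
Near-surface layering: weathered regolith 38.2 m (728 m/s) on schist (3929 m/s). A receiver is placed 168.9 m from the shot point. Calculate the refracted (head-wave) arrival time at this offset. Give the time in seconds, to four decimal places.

0.1461 s

t = x/V₂ + 2h·√(V₂²−V₁²)/(V₁V₂).
√(V₂²−V₁²) = √(3929²−728²) = 3861.0 m/s; delay term = 2·38.2·3861.0/(728·3929) = 0.10313 s.
t = 168.9/3929 + 0.10313 = 0.14612 s.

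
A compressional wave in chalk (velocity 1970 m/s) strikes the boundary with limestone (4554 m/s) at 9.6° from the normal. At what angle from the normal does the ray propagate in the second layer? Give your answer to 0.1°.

22.7°

sin θ₁/V₁ = sin θ₂/V₂ ⇒ sin θ₂ = 4554·sin 9.6°/1970 = 4554·0.1668/1970 = 0.3855.
θ₂ = arcsin 0.3855 = 22.68° from the normal.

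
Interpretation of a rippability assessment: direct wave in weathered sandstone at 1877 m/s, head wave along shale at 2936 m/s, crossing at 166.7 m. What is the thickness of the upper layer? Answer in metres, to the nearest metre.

39 m

h = (x_cross/2)·√((V₂−V₁)/(V₂+V₁)).
(V₂−V₁)/(V₂+V₁) = (2936−1877)/(2936+1877) = 0.2200; √ = 0.4691.
h = (166.7/2)·0.4691 = 39.10 m.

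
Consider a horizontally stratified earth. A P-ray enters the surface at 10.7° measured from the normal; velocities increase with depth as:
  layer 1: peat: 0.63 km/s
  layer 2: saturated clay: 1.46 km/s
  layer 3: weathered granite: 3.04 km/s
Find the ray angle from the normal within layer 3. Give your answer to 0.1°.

63.6°

Ray parameter p = sin 10.7° / 0.63 = 2.9471e-01 s/km.
sin θ_3 = p·V_3 = 2.9471e-01 × 3.04 = 0.8959.
θ_3 = 63.63° from the vertical.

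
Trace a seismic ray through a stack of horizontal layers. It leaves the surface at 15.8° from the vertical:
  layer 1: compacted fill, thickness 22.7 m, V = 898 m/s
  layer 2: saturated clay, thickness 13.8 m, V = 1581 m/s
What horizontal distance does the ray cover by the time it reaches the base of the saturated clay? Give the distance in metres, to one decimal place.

14.0 m

Ray parameter p = sin 15.8° / 898 m/s = 3.0321e-04 s/m.
Layer 1: θ = 15.80°; offset = 22.7·tan 15.80° = 6.423 m.
Layer 2: sin θ = p·1581 = 0.4794 → θ = 28.64°; offset = 13.8·tan 28.64° = 7.538 m.
Summing the layer offsets gives 13.961 m.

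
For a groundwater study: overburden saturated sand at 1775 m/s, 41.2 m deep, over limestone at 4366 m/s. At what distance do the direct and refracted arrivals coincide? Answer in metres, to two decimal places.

θ_c = arcsin(1775/4366) = 23.99°, so cos θ_c = 0.9136 and tᵢ = 2h cos θ_c/V₁ = 0.0424 s.
At crossover x/V₁ = x/V₂ + tᵢ ⇒ x = tᵢ/(1/V₁ − 1/V₂) = 0.04241/(5.6338e-04 − 2.2904e-04) = 126.86 m.

126.86 m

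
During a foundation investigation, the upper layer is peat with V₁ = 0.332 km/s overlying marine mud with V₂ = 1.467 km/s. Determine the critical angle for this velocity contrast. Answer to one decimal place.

13.1°

At critical incidence the refracted ray runs along the interface (θ₂ = 90°), so sin θ_c = V₁/V₂.
θ_c = arcsin(0.332/1.467) = arcsin 0.2263 = 13.08°.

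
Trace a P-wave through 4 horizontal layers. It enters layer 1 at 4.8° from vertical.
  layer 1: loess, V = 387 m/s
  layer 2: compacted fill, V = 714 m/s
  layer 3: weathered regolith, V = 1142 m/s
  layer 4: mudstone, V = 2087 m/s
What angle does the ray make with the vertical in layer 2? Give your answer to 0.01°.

Ray parameter p = sin 4.8° / 387 = 2.1622e-04 s/m.
sin θ_2 = p·V_2 = 2.1622e-04 × 714 = 0.1544.
θ_2 = arcsin 0.1544 = 8.88°.

8.88°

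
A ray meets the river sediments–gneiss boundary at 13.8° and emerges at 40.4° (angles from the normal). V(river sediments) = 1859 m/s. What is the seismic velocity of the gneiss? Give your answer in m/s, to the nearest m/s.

Snell's law: sin 13.8°/V₁ = sin 40.4°/V₂.
V₂ = V₁·sin 40.4°/sin 13.8° = 1859 × 2.7171 = 5051.09 m/s.

5051 m/s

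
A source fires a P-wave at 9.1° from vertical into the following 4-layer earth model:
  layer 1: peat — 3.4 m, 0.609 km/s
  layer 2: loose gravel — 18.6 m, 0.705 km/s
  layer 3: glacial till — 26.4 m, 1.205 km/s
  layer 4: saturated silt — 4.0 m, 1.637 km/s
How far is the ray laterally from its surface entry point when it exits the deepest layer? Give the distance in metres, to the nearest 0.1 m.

Apply Snell's law at each interface; in layer i the horizontal offset is hᵢ·tan θᵢ.
Layer 1: θ = 9.10°; offset = 3.4·tan 9.10° = 0.545 m.
Layer 2: sin θ = 0.705·sin 9.1°/0.609 = 0.1831, θ = 10.55°; offset = 18.6·tan 10.55° = 3.464 m.
Layer 3: sin θ = 1.205·sin 9.1°/0.609 = 0.3129, θ = 18.24°; offset = 26.4·tan 18.24° = 8.699 m.
Layer 4: sin θ = 1.637·sin 9.1°/0.609 = 0.4251, θ = 25.16°; offset = 4.0·tan 25.16° = 1.879 m.
Summing the layer offsets gives 14.586 m.

14.6 m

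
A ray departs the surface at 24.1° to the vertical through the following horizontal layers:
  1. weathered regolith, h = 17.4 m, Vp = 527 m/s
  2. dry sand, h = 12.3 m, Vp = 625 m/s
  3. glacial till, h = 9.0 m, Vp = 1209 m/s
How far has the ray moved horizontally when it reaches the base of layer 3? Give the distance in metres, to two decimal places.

38.68 m

p = sin θ₁/V₁ = sin 24.1°/527 = 7.7482e-04 s/m is conserved through the stack.
Layer 1: θ = 24.10°; offset = 17.4·tan 24.10° = 7.7834 m.
Layer 2: sin θ = p·625 = 0.4843 → θ = 28.96°; offset = 12.3·tan 28.96° = 6.8080 m.
Layer 3: sin θ = p·1209 = 0.9368 → θ = 69.51°; offset = 9.0·tan 69.51° = 24.0896 m.
Summing the layer offsets gives 38.6810 m.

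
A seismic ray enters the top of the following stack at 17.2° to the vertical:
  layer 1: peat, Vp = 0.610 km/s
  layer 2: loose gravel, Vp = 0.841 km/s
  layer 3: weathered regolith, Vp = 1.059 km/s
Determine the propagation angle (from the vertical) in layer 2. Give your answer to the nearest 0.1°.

24.1°

Snell's law across each interface conserves sin θ / V, so sin θ_2 = V_2·sin θ₁/V₁.
sin θ_2 = 0.841 × sin 17.2° / 0.610 = 0.4077.
θ_2 = 24.06° from the vertical.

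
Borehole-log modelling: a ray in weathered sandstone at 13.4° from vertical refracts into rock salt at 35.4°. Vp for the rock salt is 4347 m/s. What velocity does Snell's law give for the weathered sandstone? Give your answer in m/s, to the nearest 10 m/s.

Snell's law: sin 13.4°/V₁ = sin 35.4°/V₂.
V₁ = V₂·sin 13.4°/sin 35.4° = 4347 × 0.4001 = 1739.07 m/s.

1740 m/s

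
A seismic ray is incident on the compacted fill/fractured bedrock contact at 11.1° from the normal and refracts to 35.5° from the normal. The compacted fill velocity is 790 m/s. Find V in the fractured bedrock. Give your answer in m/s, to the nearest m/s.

Snell's law: sin 11.1°/V₁ = sin 35.5°/V₂.
V₂ = V₁·sin 35.5°/sin 11.1° = 790 × 3.0163 = 2382.87 m/s.

2383 m/s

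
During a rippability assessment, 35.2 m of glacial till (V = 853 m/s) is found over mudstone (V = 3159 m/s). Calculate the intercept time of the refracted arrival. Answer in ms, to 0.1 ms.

θ_c = arcsin(V₁/V₂) = arcsin(853/3159) = 15.67°; cos θ_c = 0.9629.
tᵢ = 2h·cos θ_c / V₁ = 2·35.2·0.9629 / 853 = 0.07947 s.

79.5 ms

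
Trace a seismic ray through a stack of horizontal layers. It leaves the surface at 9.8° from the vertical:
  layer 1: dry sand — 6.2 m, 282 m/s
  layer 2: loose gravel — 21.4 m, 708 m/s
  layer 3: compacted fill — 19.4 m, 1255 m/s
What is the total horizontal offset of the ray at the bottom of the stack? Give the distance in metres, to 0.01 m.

Ray parameter p = sin 9.8° / 282 m/s = 6.0358e-04 s/m.
Layer 1: θ = 9.80°; offset = 6.2·tan 9.80° = 1.0709 m.
Layer 2: sin θ = p·708 = 0.4273 → θ = 25.30°; offset = 21.4·tan 25.30° = 10.1151 m.
Layer 3: sin θ = p·1255 = 0.7575 → θ = 49.24°; offset = 19.4·tan 49.24° = 22.5098 m.
Σ offsets = 33.6957 m.

33.70 m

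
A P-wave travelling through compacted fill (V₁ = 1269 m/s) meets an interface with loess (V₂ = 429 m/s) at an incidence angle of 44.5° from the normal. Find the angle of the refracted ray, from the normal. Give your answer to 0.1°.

sin θ₁/V₁ = sin θ₂/V₂ ⇒ sin θ₂ = 429·sin 44.5°/1269 = 429·0.7009/1269 = 0.2370.
θ₂ = arcsin 0.2370 = 13.71° from the normal.

13.7°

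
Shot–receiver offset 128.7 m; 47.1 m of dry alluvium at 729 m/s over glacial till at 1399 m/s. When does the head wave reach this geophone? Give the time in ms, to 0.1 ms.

t = x/V₂ + 2h·√(V₂²−V₁²)/(V₁V₂).
√(V₂²−V₁²) = √(1399²−729²) = 1194.1 m/s; delay term = 2·47.1·1194.1/(729·1399) = 0.11029 s.
t = 128.7/1399 + 0.11029 = 0.20228 s.

202.3 ms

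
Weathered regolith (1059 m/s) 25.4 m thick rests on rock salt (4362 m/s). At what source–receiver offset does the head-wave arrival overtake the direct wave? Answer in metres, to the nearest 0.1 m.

θ_c = arcsin(1059/4362) = 14.05°, so cos θ_c = 0.9701 and tᵢ = 2h cos θ_c/V₁ = 0.0465 s.
At crossover x/V₁ = x/V₂ + tᵢ ⇒ x = tᵢ/(1/V₁ − 1/V₂) = 0.04653/(9.4429e-04 − 2.2925e-04) = 65.08 m.

65.1 m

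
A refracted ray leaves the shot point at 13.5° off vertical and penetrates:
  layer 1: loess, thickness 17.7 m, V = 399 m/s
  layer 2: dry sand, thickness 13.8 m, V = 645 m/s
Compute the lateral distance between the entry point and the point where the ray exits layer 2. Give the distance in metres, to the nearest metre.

10 m

Apply Snell's law at each interface; in layer i the horizontal offset is hᵢ·tan θᵢ.
Layer 1: θ = 13.50°; offset = 17.7·tan 13.50° = 4.249 m.
Layer 2: sin θ = 645·sin 13.5°/399 = 0.3774, θ = 22.17°; offset = 13.8·tan 22.17° = 5.624 m.
Summing the layer offsets gives 9.873 m.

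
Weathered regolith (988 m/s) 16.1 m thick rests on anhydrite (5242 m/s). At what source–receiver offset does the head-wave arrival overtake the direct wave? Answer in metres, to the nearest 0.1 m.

x_cross = 2h·√((V₂+V₁)/(V₂−V₁)).
(V₂+V₁)/(V₂−V₁) = (5242+988)/(5242−988) = 1.4645; √ = 1.2102.
x_cross = 2·16.1·1.2102 = 38.97 m.

39.0 m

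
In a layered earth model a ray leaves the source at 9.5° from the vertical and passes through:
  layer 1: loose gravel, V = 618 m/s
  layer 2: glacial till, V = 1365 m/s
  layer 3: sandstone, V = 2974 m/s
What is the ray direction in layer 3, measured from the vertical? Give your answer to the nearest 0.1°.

Ray parameter p = sin 9.5° / 618 = 2.6707e-04 s/m.
sin θ_3 = p·V_3 = 2.6707e-04 × 2974 = 0.7943.
θ_3 = 52.59° from the vertical.

52.6°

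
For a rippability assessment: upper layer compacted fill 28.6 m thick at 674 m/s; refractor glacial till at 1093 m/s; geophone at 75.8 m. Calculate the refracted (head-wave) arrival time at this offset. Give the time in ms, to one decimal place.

136.2 ms

θ_c = arcsin(V₁/V₂) = arcsin(674/1093) = 38.07°, cos θ_c = 0.7872.
Intercept time tᵢ = 2h cos θ_c / V₁ = 2·28.6·0.7872/674 = 0.06681 s.
t = x/V₂ + tᵢ = 75.8/1093 + 0.06681 = 0.13616 s.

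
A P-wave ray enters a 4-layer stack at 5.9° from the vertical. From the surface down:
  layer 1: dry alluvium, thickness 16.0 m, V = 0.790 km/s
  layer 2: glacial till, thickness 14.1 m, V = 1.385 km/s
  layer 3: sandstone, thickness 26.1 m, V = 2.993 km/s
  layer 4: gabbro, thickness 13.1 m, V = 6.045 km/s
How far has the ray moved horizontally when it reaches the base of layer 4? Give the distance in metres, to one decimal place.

32.0 m

p = sin θ₁/V₁ = sin 5.9°/0.790 = 1.3012e-01 s/km is conserved through the stack.
Layer 1: θ = 5.90°; offset = 16.0·tan 5.90° = 1.653 m.
Layer 2: sin θ = p·1.385 = 0.1802 → θ = 10.38°; offset = 14.1·tan 10.38° = 2.583 m.
Layer 3: sin θ = p·2.993 = 0.3894 → θ = 22.92°; offset = 26.1·tan 22.92° = 11.036 m.
Layer 4: sin θ = p·6.045 = 0.7866 → θ = 51.87°; offset = 13.1·tan 51.87° = 16.686 m.
Total horizontal offset = 31.958 m.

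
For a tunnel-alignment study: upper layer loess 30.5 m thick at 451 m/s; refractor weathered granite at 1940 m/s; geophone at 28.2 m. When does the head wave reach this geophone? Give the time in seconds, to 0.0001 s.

0.1461 s

t = x/V₂ + 2h·√(V₂²−V₁²)/(V₁V₂).
√(V₂²−V₁²) = √(1940²−451²) = 1886.8 m/s; delay term = 2·30.5·1886.8/(451·1940) = 0.13155 s.
t = 28.2/1940 + 0.13155 = 0.14609 s.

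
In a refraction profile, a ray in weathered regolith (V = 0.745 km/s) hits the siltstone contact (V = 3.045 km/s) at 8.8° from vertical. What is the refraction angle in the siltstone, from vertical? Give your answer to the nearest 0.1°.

sin θ₁/V₁ = sin θ₂/V₂ ⇒ sin θ₂ = 3.045·sin 8.8°/0.745 = 3.045·0.1530/0.745 = 0.6253.
θ₂ = arcsin 0.6253 = 38.70° from the normal.

38.7°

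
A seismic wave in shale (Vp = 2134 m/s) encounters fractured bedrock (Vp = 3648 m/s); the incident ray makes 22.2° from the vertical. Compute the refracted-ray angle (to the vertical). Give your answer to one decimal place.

40.2°

Snell's law: sin θ₂ = (V₂/V₁)·sin θ₁ = (3648/2134)·sin 22.2° = 0.6459.
θ₂ = arcsin 0.6459 = 40.23° from the normal.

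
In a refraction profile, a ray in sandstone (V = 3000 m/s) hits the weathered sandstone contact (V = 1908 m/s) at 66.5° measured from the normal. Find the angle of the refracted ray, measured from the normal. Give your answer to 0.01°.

Snell's law: sin θ₂ = (V₂/V₁)·sin θ₁ = (1908/3000)·sin 66.5° = 0.5833.
θ₂ = arcsin 0.5833 = 35.68° from the normal.

35.68°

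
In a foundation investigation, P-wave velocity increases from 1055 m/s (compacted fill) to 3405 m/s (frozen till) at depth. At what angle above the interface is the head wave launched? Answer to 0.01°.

Critical incidence: sin θ_c = V₁/V₂ = 1055/3405 = 0.3098.
θ_c = arcsin 0.3098 = 18.05°.
Measured from the interface: 90° − 18.05° = 71.95°.

71.95°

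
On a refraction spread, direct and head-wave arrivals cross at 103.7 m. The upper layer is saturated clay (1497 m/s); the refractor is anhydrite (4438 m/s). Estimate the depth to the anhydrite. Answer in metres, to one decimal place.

x_cross = 2h·√((V₂+V₁)/(V₂−V₁)) → h = x_cross / (2·√((V₂+V₁)/(V₂−V₁))).
√((V₂+V₁)/(V₂−V₁)) = √((4438+1497)/(4438−1497)) = 1.4206.
h = 103.7 / (2·1.4206) = 36.50 m.

36.5 m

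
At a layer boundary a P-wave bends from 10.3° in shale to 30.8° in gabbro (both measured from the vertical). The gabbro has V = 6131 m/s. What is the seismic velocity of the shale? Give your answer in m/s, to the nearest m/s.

2141 m/s

sin 10.3° = 0.1788; sin 30.8° = 0.5120.
V₁ = V₂·(sin θ₁/sin θ₂) = 6131·(0.1788/0.5120) = 2140.91 m/s.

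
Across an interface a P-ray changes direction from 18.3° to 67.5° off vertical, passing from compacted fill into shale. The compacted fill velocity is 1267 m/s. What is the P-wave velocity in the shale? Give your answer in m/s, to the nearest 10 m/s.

sin 18.3° = 0.3140; sin 67.5° = 0.9239.
V₂ = V₁·(sin θ₂/sin θ₁) = 1267·(0.9239/0.3140) = 3727.97 m/s.

3730 m/s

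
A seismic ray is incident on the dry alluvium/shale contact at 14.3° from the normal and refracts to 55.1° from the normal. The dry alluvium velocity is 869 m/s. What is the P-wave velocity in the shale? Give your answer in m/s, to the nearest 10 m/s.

Snell's law: sin 14.3°/V₁ = sin 55.1°/V₂.
V₂ = V₁·sin 55.1°/sin 14.3° = 869 × 3.3205 = 2885.49 m/s.

2890 m/s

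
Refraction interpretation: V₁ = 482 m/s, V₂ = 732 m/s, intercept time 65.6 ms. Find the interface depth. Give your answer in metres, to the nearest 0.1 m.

21.0 m

θ_c = arcsin(482/732) = 41.18°; cos θ_c = 0.7526.
tᵢ = 2h cos θ_c/V₁ ⇒ h = tᵢ·V₁/(2 cos θ_c) = 0.0656·482/(2·0.7526) = 21.01 m.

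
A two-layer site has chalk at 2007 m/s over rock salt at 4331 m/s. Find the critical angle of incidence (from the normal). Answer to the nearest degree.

28°

Critical incidence: sin θ_c = V₁/V₂ = 2007/4331 = 0.4634.
θ_c = arcsin 0.4634 = 27.61°.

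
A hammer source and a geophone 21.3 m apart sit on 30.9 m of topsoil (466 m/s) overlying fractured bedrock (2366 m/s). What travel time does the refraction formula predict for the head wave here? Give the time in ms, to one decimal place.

θ_c = arcsin(V₁/V₂) = arcsin(466/2366) = 11.36°, cos θ_c = 0.9804.
Intercept time tᵢ = 2h cos θ_c / V₁ = 2·30.9·0.9804/466 = 0.13002 s.
t = x/V₂ + tᵢ = 21.3/2366 + 0.13002 = 0.13902 s.

139.0 ms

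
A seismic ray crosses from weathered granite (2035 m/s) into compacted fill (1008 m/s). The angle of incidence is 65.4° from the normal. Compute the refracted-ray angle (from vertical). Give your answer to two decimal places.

Snell's law: sin θ₂ = (V₂/V₁)·sin θ₁ = (1008/2035)·sin 65.4° = 0.4504.
θ₂ = arcsin 0.4504 = 26.77° from the normal.

26.77°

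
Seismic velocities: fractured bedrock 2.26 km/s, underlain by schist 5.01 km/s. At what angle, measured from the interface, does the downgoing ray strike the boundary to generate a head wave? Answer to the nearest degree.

Critical incidence: sin θ_c = V₁/V₂ = 2.26/5.01 = 0.4511.
θ_c = arcsin 0.4511 = 26.81°.
Measured from the interface: 90° − 26.81° = 63.19°.

63°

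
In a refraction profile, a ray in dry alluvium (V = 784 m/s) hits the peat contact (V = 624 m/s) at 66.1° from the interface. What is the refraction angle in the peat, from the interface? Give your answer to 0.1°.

71.2°

Convert to the normal: θ₁ = 90° − 66.1° = 23.9°.
sin θ₁/V₁ = sin θ₂/V₂ ⇒ sin θ₂ = 624·sin 23.9°/784 = 624·0.4051/784 = 0.3225.
θ₂ = arcsin 0.3225 = 18.81° from the normal.
From the interface: 90° − 18.81° = 71.19°.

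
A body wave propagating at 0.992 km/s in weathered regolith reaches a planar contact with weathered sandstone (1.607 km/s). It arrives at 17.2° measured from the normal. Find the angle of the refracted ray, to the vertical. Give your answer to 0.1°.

28.6°

Snell's law: sin θ₂ = (V₂/V₁)·sin θ₁ = (1.607/0.992)·sin 17.2° = 0.4790.
θ₂ = arcsin 0.4790 = 28.62° from the normal.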